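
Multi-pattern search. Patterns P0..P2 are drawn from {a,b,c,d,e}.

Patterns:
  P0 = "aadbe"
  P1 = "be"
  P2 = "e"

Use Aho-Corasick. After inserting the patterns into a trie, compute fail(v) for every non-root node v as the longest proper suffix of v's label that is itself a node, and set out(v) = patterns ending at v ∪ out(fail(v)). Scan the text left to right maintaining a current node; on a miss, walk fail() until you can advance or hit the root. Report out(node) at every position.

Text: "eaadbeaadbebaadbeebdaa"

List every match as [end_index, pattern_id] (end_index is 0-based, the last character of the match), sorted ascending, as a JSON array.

Construct AC machine:
Trie (insert patterns):
  n0 'ε': a→1 b→6 e→8
  n1 'a': a→2
  n2 'aa': d→3
  n3 'aad': b→4
  n4 'aadb': e→5
  n5 'aadbe': ·  [P0 ends]
  n6 'b': e→7
  n7 'be': ·  [P1 ends]
  n8 'e': ·  [P2 ends]

BFS fail/out derivation:
  n1('a'): parent n0 fail=0; on 'a' 0 → fail=0;  out ∅∪∅=∅
  n6('b'): parent n0 fail=0; on 'b' 0 → fail=0;  out ∅∪∅=∅
  n8('e'): parent n0 fail=0; on 'e' 0 → fail=0;  out {2}∪∅={2}
  n2('aa'): parent n1 fail=0; on 'a' 0 → fail=1;  out ∅∪∅=∅
  n7('be'): parent n6 fail=0; on 'e' 0 → fail=8;  out {1}∪{2}={1,2}
  n3('aad'): parent n2 fail=1; on 'd' 1→0 → fail=0;  out ∅∪∅=∅
  n4('aadb'): parent n3 fail=0; on 'b' 0 → fail=6;  out ∅∪∅=∅
  n5('aadbe'): parent n4 fail=6; on 'e' 6 → fail=7;  out {0}∪{1,2}={0,1,2}

Text stream:
pos 0 'e': at 8  → match P2@[0:0]
pos 1 'a': at 1 (via fail)
pos 2 'a': at 2
pos 3 'd': at 3
pos 4 'b': at 4
pos 5 'e': at 5  → match P0@[1:5],P1@[4:5],P2@[5:5]
pos 6 'a': at 1 (via fail)
pos 7 'a': at 2
pos 8 'd': at 3
pos 9 'b': at 4
pos 10 'e': at 5  → match P0@[6:10],P1@[9:10],P2@[10:10]
pos 11 'b': at 6 (via fail)
pos 12 'a': at 1 (via fail)
pos 13 'a': at 2
pos 14 'd': at 3
pos 15 'b': at 4
pos 16 'e': at 5  → match P0@[12:16],P1@[15:16],P2@[16:16]
pos 17 'e': at 8 (via fail)  → match P2@[17:17]
pos 18 'b': at 6 (via fail)
pos 19 'd': at 0 (via fail)
pos 20 'a': at 1
pos 21 'a': at 2

Matches: [[0,2],[5,0],[5,1],[5,2],[10,0],[10,1],[10,2],[16,0],[16,1],[16,2],[17,2]]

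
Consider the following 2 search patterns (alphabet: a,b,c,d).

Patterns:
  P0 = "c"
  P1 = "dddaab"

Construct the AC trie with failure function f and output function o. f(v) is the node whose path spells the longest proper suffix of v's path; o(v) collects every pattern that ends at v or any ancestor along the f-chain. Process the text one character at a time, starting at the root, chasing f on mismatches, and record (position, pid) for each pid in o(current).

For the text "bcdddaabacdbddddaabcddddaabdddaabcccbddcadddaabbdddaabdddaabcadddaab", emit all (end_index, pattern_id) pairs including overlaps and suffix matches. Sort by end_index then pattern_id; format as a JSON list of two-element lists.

Build automaton:
Trie (insert patterns):
  0='ε' goto c→1 d→2
  1='c' goto ·  [P0 ends]
  2='d' goto d→3
  3='dd' goto d→4
  4='ddd' goto a→5
  5='ddda' goto a→6
  6='dddaa' goto b→7
  7='dddaab' goto ·  [P1 ends]

Failure links (BFS by depth):
  n1('c'): parent n0 fail=0; on 'c' 0 → fail=0;  out {0}∪∅={0}
  n2('d'): parent n0 fail=0; on 'd' 0 → fail=0;  out ∅∪∅=∅
  n3('dd'): parent n2 fail=0; on 'd' 0 → fail=2;  out ∅∪∅=∅
  n4('ddd'): parent n3 fail=2; on 'd' 2 → fail=3;  out ∅∪∅=∅
  n5('ddda'): parent n4 fail=3; on 'a' 3→2→0 → fail=0;  out ∅∪∅=∅
  n6('dddaa'): parent n5 fail=0; on 'a' 0 → fail=0;  out ∅∪∅=∅
  n7('dddaab'): parent n6 fail=0; on 'b' 0 → fail=0;  out {1}∪∅={1}

Run:
[0] read 'b'  n0⇒n0
[1] read 'c'  n0⇒n1  ** P0@[1:1]
[2] read 'd'  n1⇒n2 (fail-walked)
[3] read 'd'  n2⇒n3
[4] read 'd'  n3⇒n4
[5] read 'a'  n4⇒n5
[6] read 'a'  n5⇒n6
[7] read 'b'  n6⇒n7  ** P1@[2:7]
[8] read 'a'  n7⇒n0 (fail-walked)
[9] read 'c'  n0⇒n1  ** P0@[9:9]
[10] read 'd'  n1⇒n2 (fail-walked)
[11] read 'b'  n2⇒n0 (fail-walked)
[12] read 'd'  n0⇒n2
[13] read 'd'  n2⇒n3
[14] read 'd'  n3⇒n4
[15] read 'd'  n4⇒n4 (fail-walked)
[16] read 'a'  n4⇒n5
[17] read 'a'  n5⇒n6
[18] read 'b'  n6⇒n7  ** P1@[13:18]
[19] read 'c'  n7⇒n1 (fail-walked)  ** P0@[19:19]
[20] read 'd'  n1⇒n2 (fail-walked)
[21] read 'd'  n2⇒n3
[22] read 'd'  n3⇒n4
[23] read 'd'  n4⇒n4 (fail-walked)
[24] read 'a'  n4⇒n5
[25] read 'a'  n5⇒n6
[26] read 'b'  n6⇒n7  ** P1@[21:26]
[27] read 'd'  n7⇒n2 (fail-walked)
[28] read 'd'  n2⇒n3
[29] read 'd'  n3⇒n4
[30] read 'a'  n4⇒n5
[31] read 'a'  n5⇒n6
[32] read 'b'  n6⇒n7  ** P1@[27:32]
[33] read 'c'  n7⇒n1 (fail-walked)  ** P0@[33:33]
[34] read 'c'  n1⇒n1 (fail-walked)  ** P0@[34:34]
[35] read 'c'  n1⇒n1 (fail-walked)  ** P0@[35:35]
[36] read 'b'  n1⇒n0 (fail-walked)
[37] read 'd'  n0⇒n2
[38] read 'd'  n2⇒n3
[39] read 'c'  n3⇒n1 (fail-walked)  ** P0@[39:39]
[40] read 'a'  n1⇒n0 (fail-walked)
[41] read 'd'  n0⇒n2
[42] read 'd'  n2⇒n3
[43] read 'd'  n3⇒n4
[44] read 'a'  n4⇒n5
[45] read 'a'  n5⇒n6
[46] read 'b'  n6⇒n7  ** P1@[41:46]
[47] read 'b'  n7⇒n0 (fail-walked)
[48] read 'd'  n0⇒n2
[49] read 'd'  n2⇒n3
[50] read 'd'  n3⇒n4
[51] read 'a'  n4⇒n5
[52] read 'a'  n5⇒n6
[53] read 'b'  n6⇒n7  ** P1@[48:53]
[54] read 'd'  n7⇒n2 (fail-walked)
[55] read 'd'  n2⇒n3
[56] read 'd'  n3⇒n4
[57] read 'a'  n4⇒n5
[58] read 'a'  n5⇒n6
[59] read 'b'  n6⇒n7  ** P1@[54:59]
[60] read 'c'  n7⇒n1 (fail-walked)  ** P0@[60:60]
[61] read 'a'  n1⇒n0 (fail-walked)
[62] read 'd'  n0⇒n2
[63] read 'd'  n2⇒n3
[64] read 'd'  n3⇒n4
[65] read 'a'  n4⇒n5
[66] read 'a'  n5⇒n6
[67] read 'b'  n6⇒n7  ** P1@[62:67]

Matches: [[1,0],[7,1],[9,0],[18,1],[19,0],[26,1],[32,1],[33,0],[34,0],[35,0],[39,0],[46,1],[53,1],[59,1],[60,0],[67,1]]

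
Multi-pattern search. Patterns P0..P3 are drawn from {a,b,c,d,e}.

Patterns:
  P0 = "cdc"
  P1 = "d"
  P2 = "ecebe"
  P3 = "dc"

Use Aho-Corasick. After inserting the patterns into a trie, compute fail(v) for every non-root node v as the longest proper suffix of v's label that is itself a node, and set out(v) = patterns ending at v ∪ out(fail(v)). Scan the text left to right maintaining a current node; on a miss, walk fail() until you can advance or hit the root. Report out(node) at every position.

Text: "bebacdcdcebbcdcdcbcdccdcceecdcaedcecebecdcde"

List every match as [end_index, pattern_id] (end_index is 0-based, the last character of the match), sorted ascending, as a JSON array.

Build automaton:
Trie nodes:
  n0 'ε': c→1 d→4 e→5
  n1 'c': d→2
  n2 'cd': c→3
  n3 'cdc': ·  ←P0
  n4 'd': c→10  ←P1
  n5 'e': c→6
  n6 'ec': e→7
  n7 'ece': b→8
  n8 'eceb': e→9
  n9 'ecebe': ·  ←P2
  n10 'dc': ·  ←P3

Failure links (BFS by depth):
  fail(1) 'c': from fail(0)=0 chase 'c': 0 ⇒ 0;  out=∅∪out(0)=∅
  fail(4) 'd': from fail(0)=0 chase 'd': 0 ⇒ 0;  out={1}∪out(0)={1}
  fail(5) 'e': from fail(0)=0 chase 'e': 0 ⇒ 0;  out=∅∪out(0)=∅
  fail(2) 'cd': from fail(1)=0 chase 'd': 0 ⇒ 4;  out=∅∪out(4)={1}
  fail(6) 'ec': from fail(5)=0 chase 'c': 0 ⇒ 1;  out=∅∪out(1)=∅
  fail(10) 'dc': from fail(4)=0 chase 'c': 0 ⇒ 1;  out={3}∪out(1)={3}
  fail(3) 'cdc': from fail(2)=4 chase 'c': 4 ⇒ 10;  out={0}∪out(10)={0,3}
  fail(7) 'ece': from fail(6)=1 chase 'e': 1→0 ⇒ 5;  out=∅∪out(5)=∅
  fail(8) 'eceb': from fail(7)=5 chase 'b': 5→0 ⇒ 0;  out=∅∪out(0)=∅
  fail(9) 'ecebe': from fail(8)=0 chase 'e': 0 ⇒ 5;  out={2}∪out(5)={2}

Text stream:
i=0 'b': node 0→0
i=1 'e': node 0→5
i=2 'b': node 5→0 ·f
i=3 'a': node 0→0
i=4 'c': node 0→1
i=5 'd': node 1→2  emit P1@[5:5]
i=6 'c': node 2→3  emit P0@[4:6],P3@[5:6]
i=7 'd': node 3→2 ·f  emit P1@[7:7]
i=8 'c': node 2→3  emit P0@[6:8],P3@[7:8]
i=9 'e': node 3→5 ·f
i=10 'b': node 5→0 ·f
i=11 'b': node 0→0
i=12 'c': node 0→1
i=13 'd': node 1→2  emit P1@[13:13]
i=14 'c': node 2→3  emit P0@[12:14],P3@[13:14]
i=15 'd': node 3→2 ·f  emit P1@[15:15]
i=16 'c': node 2→3  emit P0@[14:16],P3@[15:16]
i=17 'b': node 3→0 ·f
i=18 'c': node 0→1
i=19 'd': node 1→2  emit P1@[19:19]
i=20 'c': node 2→3  emit P0@[18:20],P3@[19:20]
i=21 'c': node 3→1 ·f
i=22 'd': node 1→2  emit P1@[22:22]
i=23 'c': node 2→3  emit P0@[21:23],P3@[22:23]
i=24 'c': node 3→1 ·f
i=25 'e': node 1→5 ·f
i=26 'e': node 5→5 ·f
i=27 'c': node 5→6
i=28 'd': node 6→2 ·f  emit P1@[28:28]
i=29 'c': node 2→3  emit P0@[27:29],P3@[28:29]
i=30 'a': node 3→0 ·f
i=31 'e': node 0→5
i=32 'd': node 5→4 ·f  emit P1@[32:32]
i=33 'c': node 4→10  emit P3@[32:33]
i=34 'e': node 10→5 ·f
i=35 'c': node 5→6
i=36 'e': node 6→7
i=37 'b': node 7→8
i=38 'e': node 8→9  emit P2@[34:38]
i=39 'c': node 9→6 ·f
i=40 'd': node 6→2 ·f  emit P1@[40:40]
i=41 'c': node 2→3  emit P0@[39:41],P3@[40:41]
i=42 'd': node 3→2 ·f  emit P1@[42:42]
i=43 'e': node 2→5 ·f

Matches: [[5,1],[6,0],[6,3],[7,1],[8,0],[8,3],[13,1],[14,0],[14,3],[15,1],[16,0],[16,3],[19,1],[20,0],[20,3],[22,1],[23,0],[23,3],[28,1],[29,0],[29,3],[32,1],[33,3],[38,2],[40,1],[41,0],[41,3],[42,1]]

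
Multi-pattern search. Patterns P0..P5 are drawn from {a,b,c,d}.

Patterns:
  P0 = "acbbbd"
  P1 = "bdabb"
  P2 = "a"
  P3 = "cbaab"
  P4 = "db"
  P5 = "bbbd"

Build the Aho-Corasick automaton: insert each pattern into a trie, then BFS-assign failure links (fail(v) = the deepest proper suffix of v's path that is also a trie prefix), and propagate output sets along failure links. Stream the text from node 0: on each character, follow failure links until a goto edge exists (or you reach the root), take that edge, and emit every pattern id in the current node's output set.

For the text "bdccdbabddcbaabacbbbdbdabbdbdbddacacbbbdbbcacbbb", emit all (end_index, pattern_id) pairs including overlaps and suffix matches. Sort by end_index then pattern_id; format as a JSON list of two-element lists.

Build:
Trie (insert patterns):
  0='ε' goto a→1 b→7 c→12 d→17
  1='a' goto c→2  [P2 ends]
  2='ac' goto b→3
  3='acb' goto b→4
  4='acbb' goto b→5
  5='acbbb' goto d→6
  6='acbbbd' goto ·  [P0 ends]
  7='b' goto b→19 d→8
  8='bd' goto a→9
  9='bda' goto b→10
  10='bdab' goto b→11
  11='bdabb' goto ·  [P1 ends]
  12='c' goto b→13
  13='cb' goto a→14
  14='cba' goto a→15
  15='cbaa' goto b→16
  16='cbaab' goto ·  [P3 ends]
  17='d' goto b→18
  18='db' goto ·  [P4 ends]
  19='bb' goto b→20
  20='bbb' goto d→21
  21='bbbd' goto ·  [P5 ends]

BFS fail/out derivation:
  fail(1) 'a': from fail(0)=0 chase 'a': 0 ⇒ 0;  out={2}∪out(0)={2}
  fail(7) 'b': from fail(0)=0 chase 'b': 0 ⇒ 0;  out=∅∪out(0)=∅
  fail(12) 'c': from fail(0)=0 chase 'c': 0 ⇒ 0;  out=∅∪out(0)=∅
  fail(17) 'd': from fail(0)=0 chase 'd': 0 ⇒ 0;  out=∅∪out(0)=∅
  fail(2) 'ac': from fail(1)=0 chase 'c': 0 ⇒ 12;  out=∅∪out(12)=∅
  fail(8) 'bd': from fail(7)=0 chase 'd': 0 ⇒ 17;  out=∅∪out(17)=∅
  fail(13) 'cb': from fail(12)=0 chase 'b': 0 ⇒ 7;  out=∅∪out(7)=∅
  fail(18) 'db': from fail(17)=0 chase 'b': 0 ⇒ 7;  out={4}∪out(7)={4}
  fail(19) 'bb': from fail(7)=0 chase 'b': 0 ⇒ 7;  out=∅∪out(7)=∅
  fail(3) 'acb': from fail(2)=12 chase 'b': 12 ⇒ 13;  out=∅∪out(13)=∅
  fail(9) 'bda': from fail(8)=17 chase 'a': 17→0 ⇒ 1;  out=∅∪out(1)={2}
  fail(14) 'cba': from fail(13)=7 chase 'a': 7→0 ⇒ 1;  out=∅∪out(1)={2}
  fail(20) 'bbb': from fail(19)=7 chase 'b': 7 ⇒ 19;  out=∅∪out(19)=∅
  fail(4) 'acbb': from fail(3)=13 chase 'b': 13→7 ⇒ 19;  out=∅∪out(19)=∅
  fail(10) 'bdab': from fail(9)=1 chase 'b': 1→0 ⇒ 7;  out=∅∪out(7)=∅
  fail(15) 'cbaa': from fail(14)=1 chase 'a': 1→0 ⇒ 1;  out=∅∪out(1)={2}
  fail(21) 'bbbd': from fail(20)=19 chase 'd': 19→7 ⇒ 8;  out={5}∪out(8)={5}
  fail(5) 'acbbb': from fail(4)=19 chase 'b': 19 ⇒ 20;  out=∅∪out(20)=∅
  fail(11) 'bdabb': from fail(10)=7 chase 'b': 7 ⇒ 19;  out={1}∪out(19)={1}
  fail(16) 'cbaab': from fail(15)=1 chase 'b': 1→0 ⇒ 7;  out={3}∪out(7)={3}
  fail(6) 'acbbbd': from fail(5)=20 chase 'd': 20 ⇒ 21;  out={0}∪out(21)={0,5}

Run:
i=0 'b': node 0→7
i=1 'd': node 7→8
i=2 'c': node 8→12 (fail-walked)
i=3 'c': node 12→12 (fail-walked)
i=4 'd': node 12→17 (fail-walked)
i=5 'b': node 17→18  → match P4@[4:5]
i=6 'a': node 18→1 (fail-walked)  → match P2@[6:6]
i=7 'b': node 1→7 (fail-walked)
i=8 'd': node 7→8
i=9 'd': node 8→17 (fail-walked)
i=10 'c': node 17→12 (fail-walked)
i=11 'b': node 12→13
i=12 'a': node 13→14  → match P2@[12:12]
i=13 'a': node 14→15  → match P2@[13:13]
i=14 'b': node 15→16  → match P3@[10:14]
i=15 'a': node 16→1 (fail-walked)  → match P2@[15:15]
i=16 'c': node 1→2
i=17 'b': node 2→3
i=18 'b': node 3→4
i=19 'b': node 4→5
i=20 'd': node 5→6  → match P0@[15:20],P5@[17:20]
i=21 'b': node 6→18 (fail-walked)  → match P4@[20:21]
i=22 'd': node 18→8 (fail-walked)
i=23 'a': node 8→9  → match P2@[23:23]
i=24 'b': node 9→10
i=25 'b': node 10→11  → match P1@[21:25]
i=26 'd': node 11→8 (fail-walked)
i=27 'b': node 8→18 (fail-walked)  → match P4@[26:27]
i=28 'd': node 18→8 (fail-walked)
i=29 'b': node 8→18 (fail-walked)  → match P4@[28:29]
i=30 'd': node 18→8 (fail-walked)
i=31 'd': node 8→17 (fail-walked)
i=32 'a': node 17→1 (fail-walked)  → match P2@[32:32]
i=33 'c': node 1→2
i=34 'a': node 2→1 (fail-walked)  → match P2@[34:34]
i=35 'c': node 1→2
i=36 'b': node 2→3
i=37 'b': node 3→4
i=38 'b': node 4→5
i=39 'd': node 5→6  → match P0@[34:39],P5@[36:39]
i=40 'b': node 6→18 (fail-walked)  → match P4@[39:40]
i=41 'b': node 18→19 (fail-walked)
i=42 'c': node 19→12 (fail-walked)
i=43 'a': node 12→1 (fail-walked)  → match P2@[43:43]
i=44 'c': node 1→2
i=45 'b': node 2→3
i=46 'b': node 3→4
i=47 'b': node 4→5

All matches (sorted): [[5,4],[6,2],[12,2],[13,2],[14,3],[15,2],[20,0],[20,5],[21,4],[23,2],[25,1],[27,4],[29,4],[32,2],[34,2],[39,0],[39,5],[40,4],[43,2]]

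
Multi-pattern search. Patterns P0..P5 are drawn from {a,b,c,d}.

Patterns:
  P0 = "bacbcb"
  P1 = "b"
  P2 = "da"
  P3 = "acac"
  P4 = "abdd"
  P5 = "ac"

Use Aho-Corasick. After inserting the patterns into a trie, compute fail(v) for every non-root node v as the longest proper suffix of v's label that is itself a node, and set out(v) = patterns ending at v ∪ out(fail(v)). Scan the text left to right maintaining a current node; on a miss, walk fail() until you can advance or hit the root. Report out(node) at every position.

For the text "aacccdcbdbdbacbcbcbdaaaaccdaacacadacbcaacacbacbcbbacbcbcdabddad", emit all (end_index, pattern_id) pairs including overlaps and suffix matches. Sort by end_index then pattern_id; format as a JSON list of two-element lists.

Build automaton:
Trie (insert patterns):
  0='ε' goto a→9 b→1 d→7
  1='b' goto a→2  ←P1
  2='ba' goto c→3
  3='bac' goto b→4
  4='bacb' goto c→5
  5='bacbc' goto b→6
  6='bacbcb' goto ·  ←P0
  7='d' goto a→8
  8='da' goto ·  ←P2
  9='a' goto b→13 c→10
  10='ac' goto a→11  ←P5
  11='aca' goto c→12
  12='acac' goto ·  ←P3
  13='ab' goto d→14
  14='abd' goto d→15
  15='abdd' goto ·  ←P4

Failure links (BFS by depth):
  fail(1) 'b': from fail(0)=0 chase 'b': 0 ⇒ 0;  out={1}∪out(0)={1}
  fail(7) 'd': from fail(0)=0 chase 'd': 0 ⇒ 0;  out=∅∪out(0)=∅
  fail(9) 'a': from fail(0)=0 chase 'a': 0 ⇒ 0;  out=∅∪out(0)=∅
  fail(2) 'ba': from fail(1)=0 chase 'a': 0 ⇒ 9;  out=∅∪out(9)=∅
  fail(8) 'da': from fail(7)=0 chase 'a': 0 ⇒ 9;  out={2}∪out(9)={2}
  fail(10) 'ac': from fail(9)=0 chase 'c': 0 ⇒ 0;  out={5}∪out(0)={5}
  fail(13) 'ab': from fail(9)=0 chase 'b': 0 ⇒ 1;  out=∅∪out(1)={1}
  fail(3) 'bac': from fail(2)=9 chase 'c': 9 ⇒ 10;  out=∅∪out(10)={5}
  fail(11) 'aca': from fail(10)=0 chase 'a': 0 ⇒ 9;  out=∅∪out(9)=∅
  fail(14) 'abd': from fail(13)=1 chase 'd': 1→0 ⇒ 7;  out=∅∪out(7)=∅
  fail(4) 'bacb': from fail(3)=10 chase 'b': 10→0 ⇒ 1;  out=∅∪out(1)={1}
  fail(12) 'acac': from fail(11)=9 chase 'c': 9 ⇒ 10;  out={3}∪out(10)={3,5}
  fail(15) 'abdd': from fail(14)=7 chase 'd': 7→0 ⇒ 7;  out={4}∪out(7)={4}
  fail(5) 'bacbc': from fail(4)=1 chase 'c': 1→0 ⇒ 0;  out=∅∪out(0)=∅
  fail(6) 'bacbcb': from fail(5)=0 chase 'b': 0 ⇒ 1;  out={0}∪out(1)={0,1}

Run:
[0] read 'a'  n0⇒n9
[1] read 'a'  n9⇒n9 (via fail)
[2] read 'c'  n9⇒n10  → match P5@[1:2]
[3] read 'c'  n10⇒n0 (via fail)
[4] read 'c'  n0⇒n0
[5] read 'd'  n0⇒n7
[6] read 'c'  n7⇒n0 (via fail)
[7] read 'b'  n0⇒n1  → match P1@[7:7]
[8] read 'd'  n1⇒n7 (via fail)
[9] read 'b'  n7⇒n1 (via fail)  → match P1@[9:9]
[10] read 'd'  n1⇒n7 (via fail)
[11] read 'b'  n7⇒n1 (via fail)  → match P1@[11:11]
[12] read 'a'  n1⇒n2
[13] read 'c'  n2⇒n3  → match P5@[12:13]
[14] read 'b'  n3⇒n4  → match P1@[14:14]
[15] read 'c'  n4⇒n5
[16] read 'b'  n5⇒n6  → match P0@[11:16],P1@[16:16]
[17] read 'c'  n6⇒n0 (via fail)
[18] read 'b'  n0⇒n1  → match P1@[18:18]
[19] read 'd'  n1⇒n7 (via fail)
[20] read 'a'  n7⇒n8  → match P2@[19:20]
[21] read 'a'  n8⇒n9 (via fail)
[22] read 'a'  n9⇒n9 (via fail)
[23] read 'a'  n9⇒n9 (via fail)
[24] read 'c'  n9⇒n10  → match P5@[23:24]
[25] read 'c'  n10⇒n0 (via fail)
[26] read 'd'  n0⇒n7
[27] read 'a'  n7⇒n8  → match P2@[26:27]
[28] read 'a'  n8⇒n9 (via fail)
[29] read 'c'  n9⇒n10  → match P5@[28:29]
[30] read 'a'  n10⇒n11
[31] read 'c'  n11⇒n12  → match P3@[28:31],P5@[30:31]
[32] read 'a'  n12⇒n11 (via fail)
[33] read 'd'  n11⇒n7 (via fail)
[34] read 'a'  n7⇒n8  → match P2@[33:34]
[35] read 'c'  n8⇒n10 (via fail)  → match P5@[34:35]
[36] read 'b'  n10⇒n1 (via fail)  → match P1@[36:36]
[37] read 'c'  n1⇒n0 (via fail)
[38] read 'a'  n0⇒n9
[39] read 'a'  n9⇒n9 (via fail)
[40] read 'c'  n9⇒n10  → match P5@[39:40]
[41] read 'a'  n10⇒n11
[42] read 'c'  n11⇒n12  → match P3@[39:42],P5@[41:42]
[43] read 'b'  n12⇒n1 (via fail)  → match P1@[43:43]
[44] read 'a'  n1⇒n2
[45] read 'c'  n2⇒n3  → match P5@[44:45]
[46] read 'b'  n3⇒n4  → match P1@[46:46]
[47] read 'c'  n4⇒n5
[48] read 'b'  n5⇒n6  → match P0@[43:48],P1@[48:48]
[49] read 'b'  n6⇒n1 (via fail)  → match P1@[49:49]
[50] read 'a'  n1⇒n2
[51] read 'c'  n2⇒n3  → match P5@[50:51]
[52] read 'b'  n3⇒n4  → match P1@[52:52]
[53] read 'c'  n4⇒n5
[54] read 'b'  n5⇒n6  → match P0@[49:54],P1@[54:54]
[55] read 'c'  n6⇒n0 (via fail)
[56] read 'd'  n0⇒n7
[57] read 'a'  n7⇒n8  → match P2@[56:57]
[58] read 'b'  n8⇒n13 (via fail)  → match P1@[58:58]
[59] read 'd'  n13⇒n14
[60] read 'd'  n14⇒n15  → match P4@[57:60]
[61] read 'a'  n15⇒n8 (via fail)  → match P2@[60:61]
[62] read 'd'  n8⇒n7 (via fail)

Matches: [[2,5],[7,1],[9,1],[11,1],[13,5],[14,1],[16,0],[16,1],[18,1],[20,2],[24,5],[27,2],[29,5],[31,3],[31,5],[34,2],[35,5],[36,1],[40,5],[42,3],[42,5],[43,1],[45,5],[46,1],[48,0],[48,1],[49,1],[51,5],[52,1],[54,0],[54,1],[57,2],[58,1],[60,4],[61,2]]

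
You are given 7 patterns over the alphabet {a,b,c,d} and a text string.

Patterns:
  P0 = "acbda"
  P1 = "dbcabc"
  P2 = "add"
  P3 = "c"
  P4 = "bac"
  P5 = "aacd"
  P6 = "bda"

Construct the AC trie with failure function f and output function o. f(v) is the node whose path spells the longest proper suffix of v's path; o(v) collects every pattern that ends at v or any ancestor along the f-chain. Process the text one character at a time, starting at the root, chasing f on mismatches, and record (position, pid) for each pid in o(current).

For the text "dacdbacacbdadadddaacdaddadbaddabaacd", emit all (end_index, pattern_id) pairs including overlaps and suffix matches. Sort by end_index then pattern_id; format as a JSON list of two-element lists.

Build automaton:
Trie nodes:
  0='ε' goto a→1 b→15 c→14 d→6
  1='a' goto a→18 c→2 d→12
  2='ac' goto b→3
  3='acb' goto d→4
  4='acbd' goto a→5
  5='acbda' goto ·  [P0 ends]
  6='d' goto b→7
  7='db' goto c→8
  8='dbc' goto a→9
  9='dbca' goto b→10
  10='dbcab' goto c→11
  11='dbcabc' goto ·  [P1 ends]
  12='ad' goto d→13
  13='add' goto ·  [P2 ends]
  14='c' goto ·  [P3 ends]
  15='b' goto a→16 d→21
  16='ba' goto c→17
  17='bac' goto ·  [P4 ends]
  18='aa' goto c→19
  19='aac' goto d→20
  20='aacd' goto ·  [P5 ends]
  21='bd' goto a→22
  22='bda' goto ·  [P6 ends]

Failure links (BFS by depth):
  fail(1) 'a': from fail(0)=0 chase 'a': 0 ⇒ 0;  out=∅∪out(0)=∅
  fail(6) 'd': from fail(0)=0 chase 'd': 0 ⇒ 0;  out=∅∪out(0)=∅
  fail(14) 'c': from fail(0)=0 chase 'c': 0 ⇒ 0;  out={3}∪out(0)={3}
  fail(15) 'b': from fail(0)=0 chase 'b': 0 ⇒ 0;  out=∅∪out(0)=∅
  fail(2) 'ac': from fail(1)=0 chase 'c': 0 ⇒ 14;  out=∅∪out(14)={3}
  fail(7) 'db': from fail(6)=0 chase 'b': 0 ⇒ 15;  out=∅∪out(15)=∅
  fail(12) 'ad': from fail(1)=0 chase 'd': 0 ⇒ 6;  out=∅∪out(6)=∅
  fail(16) 'ba': from fail(15)=0 chase 'a': 0 ⇒ 1;  out=∅∪out(1)=∅
  fail(18) 'aa': from fail(1)=0 chase 'a': 0 ⇒ 1;  out=∅∪out(1)=∅
  fail(21) 'bd': from fail(15)=0 chase 'd': 0 ⇒ 6;  out=∅∪out(6)=∅
  fail(3) 'acb': from fail(2)=14 chase 'b': 14→0 ⇒ 15;  out=∅∪out(15)=∅
  fail(8) 'dbc': from fail(7)=15 chase 'c': 15→0 ⇒ 14;  out=∅∪out(14)={3}
  fail(13) 'add': from fail(12)=6 chase 'd': 6→0 ⇒ 6;  out={2}∪out(6)={2}
  fail(17) 'bac': from fail(16)=1 chase 'c': 1 ⇒ 2;  out={4}∪out(2)={3,4}
  fail(19) 'aac': from fail(18)=1 chase 'c': 1 ⇒ 2;  out=∅∪out(2)={3}
  fail(22) 'bda': from fail(21)=6 chase 'a': 6→0 ⇒ 1;  out={6}∪out(1)={6}
  fail(4) 'acbd': from fail(3)=15 chase 'd': 15 ⇒ 21;  out=∅∪out(21)=∅
  fail(9) 'dbca': from fail(8)=14 chase 'a': 14→0 ⇒ 1;  out=∅∪out(1)=∅
  fail(20) 'aacd': from fail(19)=2 chase 'd': 2→14→0 ⇒ 6;  out={5}∪out(6)={5}
  fail(5) 'acbda': from fail(4)=21 chase 'a': 21 ⇒ 22;  out={0}∪out(22)={0,6}
  fail(10) 'dbcab': from fail(9)=1 chase 'b': 1→0 ⇒ 15;  out=∅∪out(15)=∅
  fail(11) 'dbcabc': from fail(10)=15 chase 'c': 15→0 ⇒ 14;  out={1}∪out(14)={1,3}

Scan:
i=0 'd': node 0→6
i=1 'a': node 6→1 (via fail)
i=2 'c': node 1→2  → match P3@[2:2]
i=3 'd': node 2→6 (via fail)
i=4 'b': node 6→7
i=5 'a': node 7→16 (via fail)
i=6 'c': node 16→17  → match P3@[6:6],P4@[4:6]
i=7 'a': node 17→1 (via fail)
i=8 'c': node 1→2  → match P3@[8:8]
i=9 'b': node 2→3
i=10 'd': node 3→4
i=11 'a': node 4→5  → match P0@[7:11],P6@[9:11]
i=12 'd': node 5→12 (via fail)
i=13 'a': node 12→1 (via fail)
i=14 'd': node 1→12
i=15 'd': node 12→13  → match P2@[13:15]
i=16 'd': node 13→6 (via fail)
i=17 'a': node 6→1 (via fail)
i=18 'a': node 1→18
i=19 'c': node 18→19  → match P3@[19:19]
i=20 'd': node 19→20  → match P5@[17:20]
i=21 'a': node 20→1 (via fail)
i=22 'd': node 1→12
i=23 'd': node 12→13  → match P2@[21:23]
i=24 'a': node 13→1 (via fail)
i=25 'd': node 1→12
i=26 'b': node 12→7 (via fail)
i=27 'a': node 7→16 (via fail)
i=28 'd': node 16→12 (via fail)
i=29 'd': node 12→13  → match P2@[27:29]
i=30 'a': node 13→1 (via fail)
i=31 'b': node 1→15 (via fail)
i=32 'a': node 15→16
i=33 'a': node 16→18 (via fail)
i=34 'c': node 18→19  → match P3@[34:34]
i=35 'd': node 19→20  → match P5@[32:35]

Result: [[2,3],[6,3],[6,4],[8,3],[11,0],[11,6],[15,2],[19,3],[20,5],[23,2],[29,2],[34,3],[35,5]]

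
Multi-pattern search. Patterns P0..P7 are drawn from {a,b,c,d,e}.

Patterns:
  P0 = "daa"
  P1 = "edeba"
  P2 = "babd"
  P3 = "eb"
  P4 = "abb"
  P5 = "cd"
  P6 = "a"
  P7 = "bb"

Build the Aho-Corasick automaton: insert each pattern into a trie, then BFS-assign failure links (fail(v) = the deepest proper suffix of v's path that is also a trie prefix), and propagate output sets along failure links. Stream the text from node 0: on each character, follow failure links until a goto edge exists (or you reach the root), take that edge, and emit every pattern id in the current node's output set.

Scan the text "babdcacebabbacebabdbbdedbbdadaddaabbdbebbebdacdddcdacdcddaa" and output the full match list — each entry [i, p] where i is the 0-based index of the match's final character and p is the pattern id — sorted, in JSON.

Build automaton:
Trie nodes:
  n0 'ε': a→14 b→9 c→17 d→1 e→4
  n1 'd': a→2
  n2 'da': a→3
  n3 'daa': ·  [P0 ends]
  n4 'e': b→13 d→5
  n5 'ed': e→6
  n6 'ede': b→7
  n7 'edeb': a→8
  n8 'edeba': ·  [P1 ends]
  n9 'b': a→10 b→19
  n10 'ba': b→11
  n11 'bab': d→12
  n12 'babd': ·  [P2 ends]
  n13 'eb': ·  [P3 ends]
  n14 'a': b→15  [P6 ends]
  n15 'ab': b→16
  n16 'abb': ·  [P4 ends]
  n17 'c': d→18
  n18 'cd': ·  [P5 ends]
  n19 'bb': ·  [P7 ends]

Failure links (BFS by depth):
  fail(1) 'd': from fail(0)=0 chase 'd': 0 ⇒ 0;  out=∅∪out(0)=∅
  fail(4) 'e': from fail(0)=0 chase 'e': 0 ⇒ 0;  out=∅∪out(0)=∅
  fail(9) 'b': from fail(0)=0 chase 'b': 0 ⇒ 0;  out=∅∪out(0)=∅
  fail(14) 'a': from fail(0)=0 chase 'a': 0 ⇒ 0;  out={6}∪out(0)={6}
  fail(17) 'c': from fail(0)=0 chase 'c': 0 ⇒ 0;  out=∅∪out(0)=∅
  fail(2) 'da': from fail(1)=0 chase 'a': 0 ⇒ 14;  out=∅∪out(14)={6}
  fail(5) 'ed': from fail(4)=0 chase 'd': 0 ⇒ 1;  out=∅∪out(1)=∅
  fail(10) 'ba': from fail(9)=0 chase 'a': 0 ⇒ 14;  out=∅∪out(14)={6}
  fail(13) 'eb': from fail(4)=0 chase 'b': 0 ⇒ 9;  out={3}∪out(9)={3}
  fail(15) 'ab': from fail(14)=0 chase 'b': 0 ⇒ 9;  out=∅∪out(9)=∅
  fail(18) 'cd': from fail(17)=0 chase 'd': 0 ⇒ 1;  out={5}∪out(1)={5}
  fail(19) 'bb': from fail(9)=0 chase 'b': 0 ⇒ 9;  out={7}∪out(9)={7}
  fail(3) 'daa': from fail(2)=14 chase 'a': 14→0 ⇒ 14;  out={0}∪out(14)={0,6}
  fail(6) 'ede': from fail(5)=1 chase 'e': 1→0 ⇒ 4;  out=∅∪out(4)=∅
  fail(11) 'bab': from fail(10)=14 chase 'b': 14 ⇒ 15;  out=∅∪out(15)=∅
  fail(16) 'abb': from fail(15)=9 chase 'b': 9 ⇒ 19;  out={4}∪out(19)={4,7}
  fail(7) 'edeb': from fail(6)=4 chase 'b': 4 ⇒ 13;  out=∅∪out(13)={3}
  fail(12) 'babd': from fail(11)=15 chase 'd': 15→9→0 ⇒ 1;  out={2}∪out(1)={2}
  fail(8) 'edeba': from fail(7)=13 chase 'a': 13→9 ⇒ 10;  out={1}∪out(10)={1,6}

Run:
i=0 'b': node 0→9
i=1 'a': node 9→10  ** P6@[1:1]
i=2 'b': node 10→11
i=3 'd': node 11→12  ** P2@[0:3]
i=4 'c': node 12→17 (fail-walked)
i=5 'a': node 17→14 (fail-walked)  ** P6@[5:5]
i=6 'c': node 14→17 (fail-walked)
i=7 'e': node 17→4 (fail-walked)
i=8 'b': node 4→13  ** P3@[7:8]
i=9 'a': node 13→10 (fail-walked)  ** P6@[9:9]
i=10 'b': node 10→11
i=11 'b': node 11→16 (fail-walked)  ** P4@[9:11],P7@[10:11]
i=12 'a': node 16→10 (fail-walked)  ** P6@[12:12]
i=13 'c': node 10→17 (fail-walked)
i=14 'e': node 17→4 (fail-walked)
i=15 'b': node 4→13  ** P3@[14:15]
i=16 'a': node 13→10 (fail-walked)  ** P6@[16:16]
i=17 'b': node 10→11
i=18 'd': node 11→12  ** P2@[15:18]
i=19 'b': node 12→9 (fail-walked)
i=20 'b': node 9→19  ** P7@[19:20]
i=21 'd': node 19→1 (fail-walked)
i=22 'e': node 1→4 (fail-walked)
i=23 'd': node 4→5
i=24 'b': node 5→9 (fail-walked)
i=25 'b': node 9→19  ** P7@[24:25]
i=26 'd': node 19→1 (fail-walked)
i=27 'a': node 1→2  ** P6@[27:27]
i=28 'd': node 2→1 (fail-walked)
i=29 'a': node 1→2  ** P6@[29:29]
i=30 'd': node 2→1 (fail-walked)
i=31 'd': node 1→1 (fail-walked)
i=32 'a': node 1→2  ** P6@[32:32]
i=33 'a': node 2→3  ** P0@[31:33],P6@[33:33]
i=34 'b': node 3→15 (fail-walked)
i=35 'b': node 15→16  ** P4@[33:35],P7@[34:35]
i=36 'd': node 16→1 (fail-walked)
i=37 'b': node 1→9 (fail-walked)
i=38 'e': node 9→4 (fail-walked)
i=39 'b': node 4→13  ** P3@[38:39]
i=40 'b': node 13→19 (fail-walked)  ** P7@[39:40]
i=41 'e': node 19→4 (fail-walked)
i=42 'b': node 4→13  ** P3@[41:42]
i=43 'd': node 13→1 (fail-walked)
i=44 'a': node 1→2  ** P6@[44:44]
i=45 'c': node 2→17 (fail-walked)
i=46 'd': node 17→18  ** P5@[45:46]
i=47 'd': node 18→1 (fail-walked)
i=48 'd': node 1→1 (fail-walked)
i=49 'c': node 1→17 (fail-walked)
i=50 'd': node 17→18  ** P5@[49:50]
i=51 'a': node 18→2 (fail-walked)  ** P6@[51:51]
i=52 'c': node 2→17 (fail-walked)
i=53 'd': node 17→18  ** P5@[52:53]
i=54 'c': node 18→17 (fail-walked)
i=55 'd': node 17→18  ** P5@[54:55]
i=56 'd': node 18→1 (fail-walked)
i=57 'a': node 1→2  ** P6@[57:57]
i=58 'a': node 2→3  ** P0@[56:58],P6@[58:58]

All matches (sorted): [[1,6],[3,2],[5,6],[8,3],[9,6],[11,4],[11,7],[12,6],[15,3],[16,6],[18,2],[20,7],[25,7],[27,6],[29,6],[32,6],[33,0],[33,6],[35,4],[35,7],[39,3],[40,7],[42,3],[44,6],[46,5],[50,5],[51,6],[53,5],[55,5],[57,6],[58,0],[58,6]]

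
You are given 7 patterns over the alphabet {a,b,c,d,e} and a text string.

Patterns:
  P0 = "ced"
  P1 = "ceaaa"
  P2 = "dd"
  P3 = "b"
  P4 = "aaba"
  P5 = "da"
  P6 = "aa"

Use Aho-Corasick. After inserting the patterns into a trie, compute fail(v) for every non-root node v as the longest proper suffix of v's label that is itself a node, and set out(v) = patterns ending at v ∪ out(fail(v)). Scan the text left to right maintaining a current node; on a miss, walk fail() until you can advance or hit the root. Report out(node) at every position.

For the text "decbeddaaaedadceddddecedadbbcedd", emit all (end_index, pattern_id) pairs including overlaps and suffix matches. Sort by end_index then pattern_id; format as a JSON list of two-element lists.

Build automaton:
Trie nodes:
  0='ε' goto a→10 b→9 c→1 d→7
  1='c' goto e→2
  2='ce' goto a→4 d→3
  3='ced' goto ·  ←P0
  4='cea' goto a→5
  5='ceaa' goto a→6
  6='ceaaa' goto ·  ←P1
  7='d' goto a→14 d→8
  8='dd' goto ·  ←P2
  9='b' goto ·  ←P3
  10='a' goto a→11
  11='aa' goto b→12  ←P6
  12='aab' goto a→13
  13='aaba' goto ·  ←P4
  14='da' goto ·  ←P5

Failure links (BFS by depth):
  n1('c'): parent n0 fail=0; on 'c' 0 → fail=0;  out ∅∪∅=∅
  n7('d'): parent n0 fail=0; on 'd' 0 → fail=0;  out ∅∪∅=∅
  n9('b'): parent n0 fail=0; on 'b' 0 → fail=0;  out {3}∪∅={3}
  n10('a'): parent n0 fail=0; on 'a' 0 → fail=0;  out ∅∪∅=∅
  n2('ce'): parent n1 fail=0; on 'e' 0 → fail=0;  out ∅∪∅=∅
  n8('dd'): parent n7 fail=0; on 'd' 0 → fail=7;  out {2}∪∅={2}
  n11('aa'): parent n10 fail=0; on 'a' 0 → fail=10;  out {6}∪∅={6}
  n14('da'): parent n7 fail=0; on 'a' 0 → fail=10;  out {5}∪∅={5}
  n3('ced'): parent n2 fail=0; on 'd' 0 → fail=7;  out {0}∪∅={0}
  n4('cea'): parent n2 fail=0; on 'a' 0 → fail=10;  out ∅∪∅=∅
  n12('aab'): parent n11 fail=10; on 'b' 10→0 → fail=9;  out ∅∪{3}={3}
  n5('ceaa'): parent n4 fail=10; on 'a' 10 → fail=11;  out ∅∪{6}={6}
  n13('aaba'): parent n12 fail=9; on 'a' 9→0 → fail=10;  out {4}∪∅={4}
  n6('ceaaa'): parent n5 fail=11; on 'a' 11→10 → fail=11;  out {1}∪{6}={1,6}

Text stream:
i=0 'd': node 0→7
i=1 'e': node 7→0 (via fail)
i=2 'c': node 0→1
i=3 'b': node 1→9 (via fail)  ** P3@[3:3]
i=4 'e': node 9→0 (via fail)
i=5 'd': node 0→7
i=6 'd': node 7→8  ** P2@[5:6]
i=7 'a': node 8→14 (via fail)  ** P5@[6:7]
i=8 'a': node 14→11 (via fail)  ** P6@[7:8]
i=9 'a': node 11→11 (via fail)  ** P6@[8:9]
i=10 'e': node 11→0 (via fail)
i=11 'd': node 0→7
i=12 'a': node 7→14  ** P5@[11:12]
i=13 'd': node 14→7 (via fail)
i=14 'c': node 7→1 (via fail)
i=15 'e': node 1→2
i=16 'd': node 2→3  ** P0@[14:16]
i=17 'd': node 3→8 (via fail)  ** P2@[16:17]
i=18 'd': node 8→8 (via fail)  ** P2@[17:18]
i=19 'd': node 8→8 (via fail)  ** P2@[18:19]
i=20 'e': node 8→0 (via fail)
i=21 'c': node 0→1
i=22 'e': node 1→2
i=23 'd': node 2→3  ** P0@[21:23]
i=24 'a': node 3→14 (via fail)  ** P5@[23:24]
i=25 'd': node 14→7 (via fail)
i=26 'b': node 7→9 (via fail)  ** P3@[26:26]
i=27 'b': node 9→9 (via fail)  ** P3@[27:27]
i=28 'c': node 9→1 (via fail)
i=29 'e': node 1→2
i=30 'd': node 2→3  ** P0@[28:30]
i=31 'd': node 3→8 (via fail)  ** P2@[30:31]

Result: [[3,3],[6,2],[7,5],[8,6],[9,6],[12,5],[16,0],[17,2],[18,2],[19,2],[23,0],[24,5],[26,3],[27,3],[30,0],[31,2]]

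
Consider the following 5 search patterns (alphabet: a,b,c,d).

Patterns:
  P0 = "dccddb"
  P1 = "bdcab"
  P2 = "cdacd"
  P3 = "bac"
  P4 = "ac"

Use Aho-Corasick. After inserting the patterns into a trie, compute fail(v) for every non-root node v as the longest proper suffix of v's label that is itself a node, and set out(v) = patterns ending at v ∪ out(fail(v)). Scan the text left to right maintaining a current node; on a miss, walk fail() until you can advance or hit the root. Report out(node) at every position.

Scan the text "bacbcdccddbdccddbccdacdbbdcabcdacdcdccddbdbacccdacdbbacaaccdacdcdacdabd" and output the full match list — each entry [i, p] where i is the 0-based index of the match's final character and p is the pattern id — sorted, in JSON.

Construct AC machine:
Trie nodes:
  n0 'ε': a→19 b→7 c→12 d→1
  n1 'd': c→2
  n2 'dc': c→3
  n3 'dcc': d→4
  n4 'dccd': d→5
  n5 'dccdd': b→6
  n6 'dccddb': ·  [P0 ends]
  n7 'b': a→17 d→8
  n8 'bd': c→9
  n9 'bdc': a→10
  n10 'bdca': b→11
  n11 'bdcab': ·  [P1 ends]
  n12 'c': d→13
  n13 'cd': a→14
  n14 'cda': c→15
  n15 'cdac': d→16
  n16 'cdacd': ·  [P2 ends]
  n17 'ba': c→18
  n18 'bac': ·  [P3 ends]
  n19 'a': c→20
  n20 'ac': ·  [P4 ends]

Failure links (BFS by depth):
  n1('d'): parent n0 fail=0; on 'd' 0 → fail=0;  out ∅∪∅=∅
  n7('b'): parent n0 fail=0; on 'b' 0 → fail=0;  out ∅∪∅=∅
  n12('c'): parent n0 fail=0; on 'c' 0 → fail=0;  out ∅∪∅=∅
  n19('a'): parent n0 fail=0; on 'a' 0 → fail=0;  out ∅∪∅=∅
  n2('dc'): parent n1 fail=0; on 'c' 0 → fail=12;  out ∅∪∅=∅
  n8('bd'): parent n7 fail=0; on 'd' 0 → fail=1;  out ∅∪∅=∅
  n13('cd'): parent n12 fail=0; on 'd' 0 → fail=1;  out ∅∪∅=∅
  n17('ba'): parent n7 fail=0; on 'a' 0 → fail=19;  out ∅∪∅=∅
  n20('ac'): parent n19 fail=0; on 'c' 0 → fail=12;  out {4}∪∅={4}
  n3('dcc'): parent n2 fail=12; on 'c' 12→0 → fail=12;  out ∅∪∅=∅
  n9('bdc'): parent n8 fail=1; on 'c' 1 → fail=2;  out ∅∪∅=∅
  n14('cda'): parent n13 fail=1; on 'a' 1→0 → fail=19;  out ∅∪∅=∅
  n18('bac'): parent n17 fail=19; on 'c' 19 → fail=20;  out {3}∪{4}={3,4}
  n4('dccd'): parent n3 fail=12; on 'd' 12 → fail=13;  out ∅∪∅=∅
  n10('bdca'): parent n9 fail=2; on 'a' 2→12→0 → fail=19;  out ∅∪∅=∅
  n15('cdac'): parent n14 fail=19; on 'c' 19 → fail=20;  out ∅∪{4}={4}
  n5('dccdd'): parent n4 fail=13; on 'd' 13→1→0 → fail=1;  out ∅∪∅=∅
  n11('bdcab'): parent n10 fail=19; on 'b' 19→0 → fail=7;  out {1}∪∅={1}
  n16('cdacd'): parent n15 fail=20; on 'd' 20→12 → fail=13;  out {2}∪∅={2}
  n6('dccddb'): parent n5 fail=1; on 'b' 1→0 → fail=7;  out {0}∪∅={0}

Scan:
[0] read 'b'  n0⇒n7
[1] read 'a'  n7⇒n17
[2] read 'c'  n17⇒n18  ** P3@[0:2],P4@[1:2]
[3] read 'b'  n18⇒n7 (fail-walked)
[4] read 'c'  n7⇒n12 (fail-walked)
[5] read 'd'  n12⇒n13
[6] read 'c'  n13⇒n2 (fail-walked)
[7] read 'c'  n2⇒n3
[8] read 'd'  n3⇒n4
[9] read 'd'  n4⇒n5
[10] read 'b'  n5⇒n6  ** P0@[5:10]
[11] read 'd'  n6⇒n8 (fail-walked)
[12] read 'c'  n8⇒n9
[13] read 'c'  n9⇒n3 (fail-walked)
[14] read 'd'  n3⇒n4
[15] read 'd'  n4⇒n5
[16] read 'b'  n5⇒n6  ** P0@[11:16]
[17] read 'c'  n6⇒n12 (fail-walked)
[18] read 'c'  n12⇒n12 (fail-walked)
[19] read 'd'  n12⇒n13
[20] read 'a'  n13⇒n14
[21] read 'c'  n14⇒n15  ** P4@[20:21]
[22] read 'd'  n15⇒n16  ** P2@[18:22]
[23] read 'b'  n16⇒n7 (fail-walked)
[24] read 'b'  n7⇒n7 (fail-walked)
[25] read 'd'  n7⇒n8
[26] read 'c'  n8⇒n9
[27] read 'a'  n9⇒n10
[28] read 'b'  n10⇒n11  ** P1@[24:28]
[29] read 'c'  n11⇒n12 (fail-walked)
[30] read 'd'  n12⇒n13
[31] read 'a'  n13⇒n14
[32] read 'c'  n14⇒n15  ** P4@[31:32]
[33] read 'd'  n15⇒n16  ** P2@[29:33]
[34] read 'c'  n16⇒n2 (fail-walked)
[35] read 'd'  n2⇒n13 (fail-walked)
[36] read 'c'  n13⇒n2 (fail-walked)
[37] read 'c'  n2⇒n3
[38] read 'd'  n3⇒n4
[39] read 'd'  n4⇒n5
[40] read 'b'  n5⇒n6  ** P0@[35:40]
[41] read 'd'  n6⇒n8 (fail-walked)
[42] read 'b'  n8⇒n7 (fail-walked)
[43] read 'a'  n7⇒n17
[44] read 'c'  n17⇒n18  ** P3@[42:44],P4@[43:44]
[45] read 'c'  n18⇒n12 (fail-walked)
[46] read 'c'  n12⇒n12 (fail-walked)
[47] read 'd'  n12⇒n13
[48] read 'a'  n13⇒n14
[49] read 'c'  n14⇒n15  ** P4@[48:49]
[50] read 'd'  n15⇒n16  ** P2@[46:50]
[51] read 'b'  n16⇒n7 (fail-walked)
[52] read 'b'  n7⇒n7 (fail-walked)
[53] read 'a'  n7⇒n17
[54] read 'c'  n17⇒n18  ** P3@[52:54],P4@[53:54]
[55] read 'a'  n18⇒n19 (fail-walked)
[56] read 'a'  n19⇒n19 (fail-walked)
[57] read 'c'  n19⇒n20  ** P4@[56:57]
[58] read 'c'  n20⇒n12 (fail-walked)
[59] read 'd'  n12⇒n13
[60] read 'a'  n13⇒n14
[61] read 'c'  n14⇒n15  ** P4@[60:61]
[62] read 'd'  n15⇒n16  ** P2@[58:62]
[63] read 'c'  n16⇒n2 (fail-walked)
[64] read 'd'  n2⇒n13 (fail-walked)
[65] read 'a'  n13⇒n14
[66] read 'c'  n14⇒n15  ** P4@[65:66]
[67] read 'd'  n15⇒n16  ** P2@[63:67]
[68] read 'a'  n16⇒n14 (fail-walked)
[69] read 'b'  n14⇒n7 (fail-walked)
[70] read 'd'  n7⇒n8

Result: [[2,3],[2,4],[10,0],[16,0],[21,4],[22,2],[28,1],[32,4],[33,2],[40,0],[44,3],[44,4],[49,4],[50,2],[54,3],[54,4],[57,4],[61,4],[62,2],[66,4],[67,2]]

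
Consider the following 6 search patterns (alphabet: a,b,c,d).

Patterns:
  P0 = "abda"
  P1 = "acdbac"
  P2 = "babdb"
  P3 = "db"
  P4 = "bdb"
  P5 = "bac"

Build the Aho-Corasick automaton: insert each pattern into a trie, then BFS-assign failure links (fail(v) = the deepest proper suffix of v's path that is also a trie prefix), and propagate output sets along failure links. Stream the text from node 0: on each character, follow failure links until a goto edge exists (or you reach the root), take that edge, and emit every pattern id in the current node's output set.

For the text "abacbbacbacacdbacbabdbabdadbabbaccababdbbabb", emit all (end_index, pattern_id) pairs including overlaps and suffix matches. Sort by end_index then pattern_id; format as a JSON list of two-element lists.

Construct AC machine:
Trie nodes:
  0='ε' goto a→1 b→10 d→15
  1='a' goto b→2 c→5
  2='ab' goto d→3
  3='abd' goto a→4
  4='abda' goto ·  ←P0
  5='ac' goto d→6
  6='acd' goto b→7
  7='acdb' goto a→8
  8='acdba' goto c→9
  9='acdbac' goto ·  ←P1
  10='b' goto a→11 d→17
  11='ba' goto b→12 c→19
  12='bab' goto d→13
  13='babd' goto b→14
  14='babdb' goto ·  ←P2
  15='d' goto b→16
  16='db' goto ·  ←P3
  17='bd' goto b→18
  18='bdb' goto ·  ←P4
  19='bac' goto ·  ←P5

BFS fail/out derivation:
  fail(1) 'a': from fail(0)=0 chase 'a': 0 ⇒ 0;  out=∅∪out(0)=∅
  fail(10) 'b': from fail(0)=0 chase 'b': 0 ⇒ 0;  out=∅∪out(0)=∅
  fail(15) 'd': from fail(0)=0 chase 'd': 0 ⇒ 0;  out=∅∪out(0)=∅
  fail(2) 'ab': from fail(1)=0 chase 'b': 0 ⇒ 10;  out=∅∪out(10)=∅
  fail(5) 'ac': from fail(1)=0 chase 'c': 0 ⇒ 0;  out=∅∪out(0)=∅
  fail(11) 'ba': from fail(10)=0 chase 'a': 0 ⇒ 1;  out=∅∪out(1)=∅
  fail(16) 'db': from fail(15)=0 chase 'b': 0 ⇒ 10;  out={3}∪out(10)={3}
  fail(17) 'bd': from fail(10)=0 chase 'd': 0 ⇒ 15;  out=∅∪out(15)=∅
  fail(3) 'abd': from fail(2)=10 chase 'd': 10 ⇒ 17;  out=∅∪out(17)=∅
  fail(6) 'acd': from fail(5)=0 chase 'd': 0 ⇒ 15;  out=∅∪out(15)=∅
  fail(12) 'bab': from fail(11)=1 chase 'b': 1 ⇒ 2;  out=∅∪out(2)=∅
  fail(18) 'bdb': from fail(17)=15 chase 'b': 15 ⇒ 16;  out={4}∪out(16)={3,4}
  fail(19) 'bac': from fail(11)=1 chase 'c': 1 ⇒ 5;  out={5}∪out(5)={5}
  fail(4) 'abda': from fail(3)=17 chase 'a': 17→15→0 ⇒ 1;  out={0}∪out(1)={0}
  fail(7) 'acdb': from fail(6)=15 chase 'b': 15 ⇒ 16;  out=∅∪out(16)={3}
  fail(13) 'babd': from fail(12)=2 chase 'd': 2 ⇒ 3;  out=∅∪out(3)=∅
  fail(8) 'acdba': from fail(7)=16 chase 'a': 16→10 ⇒ 11;  out=∅∪out(11)=∅
  fail(14) 'babdb': from fail(13)=3 chase 'b': 3→17 ⇒ 18;  out={2}∪out(18)={2,3,4}
  fail(9) 'acdbac': from fail(8)=11 chase 'c': 11 ⇒ 19;  out={1}∪out(19)={1,5}

Run:
[0] read 'a'  n0⇒n1
[1] read 'b'  n1⇒n2
[2] read 'a'  n2⇒n11 (fail-walked)
[3] read 'c'  n11⇒n19  emit P5@[1:3]
[4] read 'b'  n19⇒n10 (fail-walked)
[5] read 'b'  n10⇒n10 (fail-walked)
[6] read 'a'  n10⇒n11
[7] read 'c'  n11⇒n19  emit P5@[5:7]
[8] read 'b'  n19⇒n10 (fail-walked)
[9] read 'a'  n10⇒n11
[10] read 'c'  n11⇒n19  emit P5@[8:10]
[11] read 'a'  n19⇒n1 (fail-walked)
[12] read 'c'  n1⇒n5
[13] read 'd'  n5⇒n6
[14] read 'b'  n6⇒n7  emit P3@[13:14]
[15] read 'a'  n7⇒n8
[16] read 'c'  n8⇒n9  emit P1@[11:16],P5@[14:16]
[17] read 'b'  n9⇒n10 (fail-walked)
[18] read 'a'  n10⇒n11
[19] read 'b'  n11⇒n12
[20] read 'd'  n12⇒n13
[21] read 'b'  n13⇒n14  emit P2@[17:21],P3@[20:21],P4@[19:21]
[22] read 'a'  n14⇒n11 (fail-walked)
[23] read 'b'  n11⇒n12
[24] read 'd'  n12⇒n13
[25] read 'a'  n13⇒n4 (fail-walked)  emit P0@[22:25]
[26] read 'd'  n4⇒n15 (fail-walked)
[27] read 'b'  n15⇒n16  emit P3@[26:27]
[28] read 'a'  n16⇒n11 (fail-walked)
[29] read 'b'  n11⇒n12
[30] read 'b'  n12⇒n10 (fail-walked)
[31] read 'a'  n10⇒n11
[32] read 'c'  n11⇒n19  emit P5@[30:32]
[33] read 'c'  n19⇒n0 (fail-walked)
[34] read 'a'  n0⇒n1
[35] read 'b'  n1⇒n2
[36] read 'a'  n2⇒n11 (fail-walked)
[37] read 'b'  n11⇒n12
[38] read 'd'  n12⇒n13
[39] read 'b'  n13⇒n14  emit P2@[35:39],P3@[38:39],P4@[37:39]
[40] read 'b'  n14⇒n10 (fail-walked)
[41] read 'a'  n10⇒n11
[42] read 'b'  n11⇒n12
[43] read 'b'  n12⇒n10 (fail-walked)

All matches (sorted): [[3,5],[7,5],[10,5],[14,3],[16,1],[16,5],[21,2],[21,3],[21,4],[25,0],[27,3],[32,5],[39,2],[39,3],[39,4]]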